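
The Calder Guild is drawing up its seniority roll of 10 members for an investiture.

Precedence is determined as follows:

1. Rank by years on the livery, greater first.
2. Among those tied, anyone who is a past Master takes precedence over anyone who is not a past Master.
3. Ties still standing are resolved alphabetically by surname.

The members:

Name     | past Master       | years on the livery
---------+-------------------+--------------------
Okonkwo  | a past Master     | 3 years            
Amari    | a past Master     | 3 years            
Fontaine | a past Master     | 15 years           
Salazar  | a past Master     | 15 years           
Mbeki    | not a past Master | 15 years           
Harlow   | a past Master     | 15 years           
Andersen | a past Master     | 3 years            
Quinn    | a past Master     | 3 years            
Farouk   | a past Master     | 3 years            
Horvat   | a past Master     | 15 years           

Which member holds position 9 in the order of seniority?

Okonkwo

By years on the livery (higher first): Fontaine, Harlow, Horvat, Salazar and Mbeki (each 15 years); then Amari, Andersen, Farouk, Okonkwo and Quinn (each 3 years).
Among Fontaine, Harlow, Horvat, Salazar and Mbeki, a past Master before not a past Master: Fontaine, Harlow, Horvat and Salazar (a past Master) before Mbeki (not a past Master).
Among Fontaine, Harlow, Horvat and Salazar, alphabetically by surname: Fontaine before Harlow before Horvat before Salazar.
Amari, Andersen, Farouk, Okonkwo and Quinn are each a past Master, so the next rule applies.
Among Amari, Andersen, Farouk, Okonkwo and Quinn, alphabetically by surname: Amari before Andersen before Farouk before Okonkwo before Quinn.
Order: Fontaine, Harlow, Horvat, Salazar, Mbeki, Amari, Andersen, Farouk, Okonkwo, Quinn.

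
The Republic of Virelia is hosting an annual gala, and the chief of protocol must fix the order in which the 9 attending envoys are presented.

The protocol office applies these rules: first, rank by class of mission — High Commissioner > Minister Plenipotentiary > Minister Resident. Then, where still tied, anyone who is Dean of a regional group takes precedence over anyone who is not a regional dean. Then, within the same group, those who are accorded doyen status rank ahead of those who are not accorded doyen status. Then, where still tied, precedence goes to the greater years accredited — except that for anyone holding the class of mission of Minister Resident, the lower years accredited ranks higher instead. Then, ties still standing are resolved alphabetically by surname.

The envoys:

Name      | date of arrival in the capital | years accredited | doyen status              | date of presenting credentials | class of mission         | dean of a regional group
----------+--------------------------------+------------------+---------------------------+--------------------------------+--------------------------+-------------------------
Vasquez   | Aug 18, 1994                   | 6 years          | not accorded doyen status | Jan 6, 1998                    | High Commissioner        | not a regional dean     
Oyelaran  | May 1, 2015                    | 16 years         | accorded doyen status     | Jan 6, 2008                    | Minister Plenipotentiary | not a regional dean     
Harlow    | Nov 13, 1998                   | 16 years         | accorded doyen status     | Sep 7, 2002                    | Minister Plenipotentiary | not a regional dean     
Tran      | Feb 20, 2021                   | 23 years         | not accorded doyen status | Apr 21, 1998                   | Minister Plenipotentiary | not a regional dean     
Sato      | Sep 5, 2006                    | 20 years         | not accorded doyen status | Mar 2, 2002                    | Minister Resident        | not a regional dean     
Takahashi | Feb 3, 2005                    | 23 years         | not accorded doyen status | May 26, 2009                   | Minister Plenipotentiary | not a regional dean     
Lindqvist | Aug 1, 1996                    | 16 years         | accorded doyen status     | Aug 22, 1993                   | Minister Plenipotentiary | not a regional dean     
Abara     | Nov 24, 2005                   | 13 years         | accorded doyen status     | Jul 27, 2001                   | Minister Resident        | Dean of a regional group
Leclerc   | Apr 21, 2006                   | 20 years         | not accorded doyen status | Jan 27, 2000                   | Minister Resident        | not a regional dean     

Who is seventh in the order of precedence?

By class of mission: Vasquez (High Commissioner); then Harlow, Lindqvist, Oyelaran, Takahashi and Tran (Minister Plenipotentiary); then Abara, Leclerc and Sato (Minister Resident).
Harlow, Lindqvist, Oyelaran, Takahashi and Tran are each not a regional dean, so the next rule applies.
Among Harlow, Lindqvist, Oyelaran, Takahashi and Tran, accorded doyen status before not accorded doyen status: Harlow, Lindqvist and Oyelaran (accorded doyen status) before Takahashi and Tran (not accorded doyen status).
Harlow, Lindqvist and Oyelaran all have years accredited 16 years, so the next rule applies.
Among Harlow, Lindqvist and Oyelaran, alphabetically by surname: Harlow before Lindqvist before Oyelaran.
Takahashi and Tran both have years accredited 23 years, so the next rule applies.
Among Takahashi and Tran, alphabetically by surname: Takahashi before Tran.
Among Abara, Leclerc and Sato, Dean of a regional group before not a regional dean: Abara (Dean of a regional group) before Leclerc and Sato (not a regional dean).
Leclerc and Sato are each not accorded doyen status, so the next rule applies.
Leclerc and Sato both have years accredited 20 years, so the next rule applies.
Among Leclerc and Sato, alphabetically by surname: Leclerc before Sato.
Order: Vasquez, Harlow, Lindqvist, Oyelaran, Takahashi, Tran, Abara, Leclerc, Sato.

Abara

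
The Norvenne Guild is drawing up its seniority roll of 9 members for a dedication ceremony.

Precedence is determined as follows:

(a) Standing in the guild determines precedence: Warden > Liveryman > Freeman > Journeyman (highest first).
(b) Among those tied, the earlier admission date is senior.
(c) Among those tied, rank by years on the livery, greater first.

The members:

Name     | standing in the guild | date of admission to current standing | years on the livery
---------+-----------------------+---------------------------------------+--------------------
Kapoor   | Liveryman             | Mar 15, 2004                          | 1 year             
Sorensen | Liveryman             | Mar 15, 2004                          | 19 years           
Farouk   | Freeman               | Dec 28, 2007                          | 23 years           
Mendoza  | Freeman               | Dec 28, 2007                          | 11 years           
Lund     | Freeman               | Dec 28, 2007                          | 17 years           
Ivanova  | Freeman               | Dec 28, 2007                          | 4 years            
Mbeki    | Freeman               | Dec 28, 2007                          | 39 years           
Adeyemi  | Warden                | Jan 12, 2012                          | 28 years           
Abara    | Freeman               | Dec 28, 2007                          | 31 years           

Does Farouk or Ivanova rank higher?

By standing in the guild: Adeyemi (Warden); then Sorensen and Kapoor (Liveryman); then Mbeki, Abara, Farouk, Lund, Mendoza and Ivanova (Freeman).
Sorensen and Kapoor both have date of admission to current standing Mar 15, 2004, so the next rule applies.
Among Sorensen and Kapoor, by years on the livery (higher first): Sorensen (19 years) before Kapoor (1 year).
Mbeki, Abara, Farouk, Lund, Mendoza and Ivanova all have date of admission to current standing Dec 28, 2007, so the next rule applies.
Among Mbeki, Abara, Farouk, Lund, Mendoza and Ivanova, by years on the livery (higher first): Mbeki (39 years) before Abara (31 years) before Farouk (23 years) before Lund (17 years) before Mendoza (11 years) before Ivanova (4 years).
So Farouk takes precedence.

Farouk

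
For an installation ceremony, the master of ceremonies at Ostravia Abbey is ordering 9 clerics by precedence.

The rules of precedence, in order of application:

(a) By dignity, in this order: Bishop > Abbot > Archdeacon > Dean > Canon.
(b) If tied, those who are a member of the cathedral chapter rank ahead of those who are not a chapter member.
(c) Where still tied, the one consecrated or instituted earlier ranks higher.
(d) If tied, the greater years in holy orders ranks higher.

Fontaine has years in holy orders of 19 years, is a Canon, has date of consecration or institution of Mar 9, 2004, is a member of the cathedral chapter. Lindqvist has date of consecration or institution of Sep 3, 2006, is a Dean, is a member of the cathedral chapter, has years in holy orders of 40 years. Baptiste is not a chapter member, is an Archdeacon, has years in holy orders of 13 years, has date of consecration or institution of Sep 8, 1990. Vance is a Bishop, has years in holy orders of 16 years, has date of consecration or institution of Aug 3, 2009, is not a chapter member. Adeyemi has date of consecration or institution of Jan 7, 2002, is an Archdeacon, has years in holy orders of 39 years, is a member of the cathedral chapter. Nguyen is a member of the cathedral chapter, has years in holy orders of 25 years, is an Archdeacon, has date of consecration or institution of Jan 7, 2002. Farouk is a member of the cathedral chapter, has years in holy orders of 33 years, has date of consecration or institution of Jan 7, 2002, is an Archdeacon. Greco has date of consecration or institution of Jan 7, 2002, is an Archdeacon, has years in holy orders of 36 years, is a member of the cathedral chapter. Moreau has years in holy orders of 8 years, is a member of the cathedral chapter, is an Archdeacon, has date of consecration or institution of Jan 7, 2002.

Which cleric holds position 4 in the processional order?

By dignity: Vance (Bishop); then Adeyemi, Greco, Farouk, Nguyen, Moreau and Baptiste (Archdeacon); then Lindqvist (Dean); then Fontaine (Canon).
Among Adeyemi, Greco, Farouk, Nguyen, Moreau and Baptiste, a member of the cathedral chapter before not a chapter member: Adeyemi, Greco, Farouk, Nguyen and Moreau (a member of the cathedral chapter) before Baptiste (not a chapter member).
Adeyemi, Greco, Farouk, Nguyen and Moreau all have date of consecration or institution Jan 7, 2002, so the next rule applies.
Among Adeyemi, Greco, Farouk, Nguyen and Moreau, by years in holy orders (higher first): Adeyemi (39 years) before Greco (36 years) before Farouk (33 years) before Nguyen (25 years) before Moreau (8 years).
Order: Vance, Adeyemi, Greco, Farouk, Nguyen, Moreau, Baptiste, Lindqvist, Fontaine.

Farouk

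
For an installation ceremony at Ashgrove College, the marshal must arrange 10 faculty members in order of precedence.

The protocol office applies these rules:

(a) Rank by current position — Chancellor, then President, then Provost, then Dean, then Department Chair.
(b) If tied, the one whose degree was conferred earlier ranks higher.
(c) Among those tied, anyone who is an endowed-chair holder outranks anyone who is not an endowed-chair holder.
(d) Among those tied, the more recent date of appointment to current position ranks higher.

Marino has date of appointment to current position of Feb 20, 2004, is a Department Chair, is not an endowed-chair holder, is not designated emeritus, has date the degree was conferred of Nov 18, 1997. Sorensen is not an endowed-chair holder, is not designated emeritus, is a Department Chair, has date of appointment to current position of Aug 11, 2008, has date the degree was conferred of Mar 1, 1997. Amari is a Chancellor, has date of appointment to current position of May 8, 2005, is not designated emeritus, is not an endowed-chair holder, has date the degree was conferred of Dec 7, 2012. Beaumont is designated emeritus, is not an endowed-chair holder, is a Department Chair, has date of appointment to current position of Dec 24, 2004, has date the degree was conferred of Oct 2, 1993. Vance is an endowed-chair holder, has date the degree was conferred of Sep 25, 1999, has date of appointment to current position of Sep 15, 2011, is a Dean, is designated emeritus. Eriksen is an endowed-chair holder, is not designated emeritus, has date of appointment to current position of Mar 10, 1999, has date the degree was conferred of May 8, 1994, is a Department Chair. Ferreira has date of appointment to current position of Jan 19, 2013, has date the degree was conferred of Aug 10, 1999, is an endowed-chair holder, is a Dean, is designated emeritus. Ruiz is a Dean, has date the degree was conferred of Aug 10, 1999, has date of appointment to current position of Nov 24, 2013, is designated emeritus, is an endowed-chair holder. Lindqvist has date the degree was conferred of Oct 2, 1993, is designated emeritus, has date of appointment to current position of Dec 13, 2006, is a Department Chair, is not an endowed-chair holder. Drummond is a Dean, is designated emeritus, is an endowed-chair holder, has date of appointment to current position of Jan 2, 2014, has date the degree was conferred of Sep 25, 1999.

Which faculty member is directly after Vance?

By current position: Amari (Chancellor); then Ruiz, Ferreira, Drummond and Vance (Dean); then Lindqvist, Beaumont, Eriksen, Sorensen and Marino (Department Chair).
Among Ruiz, Ferreira, Drummond and Vance, by date the degree was conferred (earlier first): Ruiz and Ferreira (Aug 10, 1999) before Drummond and Vance (Sep 25, 1999).
Ruiz and Ferreira are each an endowed-chair holder, so the next rule applies.
Among Ruiz and Ferreira, by date of appointment to current position (later first): Ruiz (Nov 24, 2013) before Ferreira (Jan 19, 2013).
Drummond and Vance are each an endowed-chair holder, so the next rule applies.
Among Drummond and Vance, by date of appointment to current position (later first): Drummond (Jan 2, 2014) before Vance (Sep 15, 2011).
Among Lindqvist, Beaumont, Eriksen, Sorensen and Marino, by date the degree was conferred (earlier first): Lindqvist and Beaumont (Oct 2, 1993) before Eriksen (May 8, 1994) before Sorensen (Mar 1, 1997) before Marino (Nov 18, 1997).
Lindqvist and Beaumont are each not an endowed-chair holder, so the next rule applies.
Among Lindqvist and Beaumont, by date of appointment to current position (later first): Lindqvist (Dec 13, 2006) before Beaumont (Dec 24, 2004).
Order: Amari, Ruiz, Ferreira, Drummond, Vance, Lindqvist, Beaumont, Eriksen, Sorensen, Marino.

Lindqvist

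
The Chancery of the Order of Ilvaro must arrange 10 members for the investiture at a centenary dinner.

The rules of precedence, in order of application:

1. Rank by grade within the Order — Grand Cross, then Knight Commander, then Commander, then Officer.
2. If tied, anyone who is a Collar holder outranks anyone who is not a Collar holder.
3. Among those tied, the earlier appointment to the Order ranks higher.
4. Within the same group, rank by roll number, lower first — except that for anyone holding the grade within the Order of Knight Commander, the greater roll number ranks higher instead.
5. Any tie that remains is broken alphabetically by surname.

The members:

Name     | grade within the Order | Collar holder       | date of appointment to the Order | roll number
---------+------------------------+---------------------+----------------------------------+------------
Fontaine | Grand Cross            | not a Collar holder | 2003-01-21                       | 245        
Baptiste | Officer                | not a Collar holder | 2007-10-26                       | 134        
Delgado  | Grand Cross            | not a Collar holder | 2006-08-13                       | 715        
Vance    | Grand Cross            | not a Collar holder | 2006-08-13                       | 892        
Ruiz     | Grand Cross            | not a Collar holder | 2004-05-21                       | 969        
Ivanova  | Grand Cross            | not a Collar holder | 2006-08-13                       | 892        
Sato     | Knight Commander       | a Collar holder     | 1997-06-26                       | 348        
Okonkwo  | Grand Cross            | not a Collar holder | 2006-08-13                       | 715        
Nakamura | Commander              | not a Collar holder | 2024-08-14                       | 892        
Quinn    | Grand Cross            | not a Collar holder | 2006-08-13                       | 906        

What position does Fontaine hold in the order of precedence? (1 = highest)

1

By grade within the Order: Fontaine, Ruiz, Delgado, Okonkwo, Ivanova, Vance and Quinn (Grand Cross); then Sato (Knight Commander); then Nakamura (Commander); then Baptiste (Officer).
Fontaine, Ruiz, Delgado, Okonkwo, Ivanova, Vance and Quinn are each not a Collar holder, so the next rule applies.
Among Fontaine, Ruiz, Delgado, Okonkwo, Ivanova, Vance and Quinn, by date of appointment to the Order (earlier first): Fontaine (2003-01-21) before Ruiz (2004-05-21) before Delgado, Okonkwo, Ivanova, Vance and Quinn (2006-08-13).
Among Delgado, Okonkwo, Ivanova, Vance and Quinn, by roll number (lower first): Delgado and Okonkwo (715) before Ivanova and Vance (892) before Quinn (906).
Among Delgado and Okonkwo, alphabetically by surname: Delgado before Okonkwo.
Among Ivanova and Vance, alphabetically by surname: Ivanova before Vance.
Order: Fontaine, Ruiz, Delgado, Okonkwo, Ivanova, Vance, Quinn, Sato, Nakamura, Baptiste. So position 1.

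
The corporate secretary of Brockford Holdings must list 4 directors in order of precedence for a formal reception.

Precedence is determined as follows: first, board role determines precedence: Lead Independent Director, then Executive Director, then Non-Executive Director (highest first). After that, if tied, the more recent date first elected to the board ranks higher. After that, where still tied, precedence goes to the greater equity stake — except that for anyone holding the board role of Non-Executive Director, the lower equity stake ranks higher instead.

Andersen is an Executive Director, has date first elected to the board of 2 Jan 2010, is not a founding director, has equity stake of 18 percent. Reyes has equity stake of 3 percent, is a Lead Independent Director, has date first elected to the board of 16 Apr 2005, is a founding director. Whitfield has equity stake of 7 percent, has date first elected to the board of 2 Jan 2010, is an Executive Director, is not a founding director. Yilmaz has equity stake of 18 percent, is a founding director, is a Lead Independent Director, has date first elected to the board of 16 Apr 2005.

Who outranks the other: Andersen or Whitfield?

Andersen

By board role: Yilmaz and Reyes (Lead Independent Director); then Andersen and Whitfield (Executive Director).
Yilmaz and Reyes both have date first elected to the board 16 Apr 2005, so the next rule applies.
Among Yilmaz and Reyes, by equity stake (higher first): Yilmaz (18 percent) before Reyes (3 percent).
Andersen and Whitfield both have date first elected to the board 2 Jan 2010, so the next rule applies.
Among Andersen and Whitfield, by equity stake (higher first): Andersen (18 percent) before Whitfield (7 percent).
So Andersen takes precedence.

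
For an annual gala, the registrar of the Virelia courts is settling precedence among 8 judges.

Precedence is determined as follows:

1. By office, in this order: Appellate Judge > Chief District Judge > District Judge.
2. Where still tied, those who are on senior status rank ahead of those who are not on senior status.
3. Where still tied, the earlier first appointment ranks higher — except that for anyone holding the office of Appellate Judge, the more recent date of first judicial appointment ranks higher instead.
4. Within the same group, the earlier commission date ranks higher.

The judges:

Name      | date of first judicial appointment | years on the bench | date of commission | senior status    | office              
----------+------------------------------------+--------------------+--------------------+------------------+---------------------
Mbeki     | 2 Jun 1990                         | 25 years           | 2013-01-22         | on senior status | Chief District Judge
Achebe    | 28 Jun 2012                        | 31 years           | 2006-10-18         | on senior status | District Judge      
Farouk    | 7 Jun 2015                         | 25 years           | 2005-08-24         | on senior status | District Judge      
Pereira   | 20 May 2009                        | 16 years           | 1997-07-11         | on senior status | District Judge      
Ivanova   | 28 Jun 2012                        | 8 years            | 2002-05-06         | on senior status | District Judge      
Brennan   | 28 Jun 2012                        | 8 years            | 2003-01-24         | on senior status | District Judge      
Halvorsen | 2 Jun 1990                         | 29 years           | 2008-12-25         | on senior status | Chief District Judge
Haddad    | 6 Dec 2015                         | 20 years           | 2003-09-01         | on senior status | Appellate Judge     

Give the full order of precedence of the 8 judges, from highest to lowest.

By office: Haddad (Appellate Judge); then Halvorsen and Mbeki (Chief District Judge); then Pereira, Ivanova, Brennan, Achebe and Farouk (District Judge).
Halvorsen and Mbeki are each on senior status, so the next rule applies.
Halvorsen and Mbeki both have date of first judicial appointment 2 Jun 1990, so the next rule applies.
Among Halvorsen and Mbeki, by date of commission (earlier first): Halvorsen (2008-12-25) before Mbeki (2013-01-22).
Pereira, Ivanova, Brennan, Achebe and Farouk are each on senior status, so the next rule applies.
Among Pereira, Ivanova, Brennan, Achebe and Farouk, by date of first judicial appointment (earlier first): Pereira (20 May 2009) before Ivanova, Brennan and Achebe (28 Jun 2012) before Farouk (7 Jun 2015).
Among Ivanova, Brennan and Achebe, by date of commission (earlier first): Ivanova (2002-05-06) before Brennan (2003-01-24) before Achebe (2006-10-18).
Full order: Haddad, Halvorsen, Mbeki, Pereira, Ivanova, Brennan, Achebe, Farouk.

Haddad, Halvorsen, Mbeki, Pereira, Ivanova, Brennan, Achebe, Farouk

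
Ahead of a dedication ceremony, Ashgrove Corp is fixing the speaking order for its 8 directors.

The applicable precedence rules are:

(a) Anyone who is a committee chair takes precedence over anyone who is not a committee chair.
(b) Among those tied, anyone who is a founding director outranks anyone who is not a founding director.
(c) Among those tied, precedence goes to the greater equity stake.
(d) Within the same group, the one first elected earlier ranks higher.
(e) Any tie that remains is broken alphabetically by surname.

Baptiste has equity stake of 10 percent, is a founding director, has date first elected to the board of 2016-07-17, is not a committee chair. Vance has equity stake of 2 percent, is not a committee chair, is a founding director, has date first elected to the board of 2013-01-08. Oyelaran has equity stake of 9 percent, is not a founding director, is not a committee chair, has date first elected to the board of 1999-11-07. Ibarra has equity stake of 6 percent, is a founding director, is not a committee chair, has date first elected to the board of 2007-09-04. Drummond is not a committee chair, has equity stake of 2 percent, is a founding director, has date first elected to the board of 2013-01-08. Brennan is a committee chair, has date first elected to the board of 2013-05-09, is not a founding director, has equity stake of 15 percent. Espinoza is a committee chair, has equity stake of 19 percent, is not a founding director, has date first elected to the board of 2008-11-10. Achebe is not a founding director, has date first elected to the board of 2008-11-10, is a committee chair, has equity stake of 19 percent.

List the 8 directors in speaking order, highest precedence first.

Achebe, Espinoza, Brennan, Baptiste, Ibarra, Drummond, Vance, Oyelaran

By the first rule: Achebe, Espinoza and Brennan (each a committee chair); then Baptiste, Ibarra, Drummond, Vance and Oyelaran (each not a committee chair).
Achebe, Espinoza and Brennan are each not a founding director, so the next rule applies.
Among Achebe, Espinoza and Brennan, by equity stake (higher first): Achebe and Espinoza (19 percent) before Brennan (15 percent).
Achebe and Espinoza both have date first elected to the board 2008-11-10, so the next rule applies.
Among Achebe and Espinoza, alphabetically by surname: Achebe before Espinoza.
Among Baptiste, Ibarra, Drummond, Vance and Oyelaran, a founding director before not a founding director: Baptiste, Ibarra, Drummond and Vance (a founding director) before Oyelaran (not a founding director).
Among Baptiste, Ibarra, Drummond and Vance, by equity stake (higher first): Baptiste (10 percent) before Ibarra (6 percent) before Drummond and Vance (2 percent).
Drummond and Vance both have date first elected to the board 2013-01-08, so the next rule applies.
Among Drummond and Vance, alphabetically by surname: Drummond before Vance.
Full order: Achebe, Espinoza, Brennan, Baptiste, Ibarra, Drummond, Vance, Oyelaran.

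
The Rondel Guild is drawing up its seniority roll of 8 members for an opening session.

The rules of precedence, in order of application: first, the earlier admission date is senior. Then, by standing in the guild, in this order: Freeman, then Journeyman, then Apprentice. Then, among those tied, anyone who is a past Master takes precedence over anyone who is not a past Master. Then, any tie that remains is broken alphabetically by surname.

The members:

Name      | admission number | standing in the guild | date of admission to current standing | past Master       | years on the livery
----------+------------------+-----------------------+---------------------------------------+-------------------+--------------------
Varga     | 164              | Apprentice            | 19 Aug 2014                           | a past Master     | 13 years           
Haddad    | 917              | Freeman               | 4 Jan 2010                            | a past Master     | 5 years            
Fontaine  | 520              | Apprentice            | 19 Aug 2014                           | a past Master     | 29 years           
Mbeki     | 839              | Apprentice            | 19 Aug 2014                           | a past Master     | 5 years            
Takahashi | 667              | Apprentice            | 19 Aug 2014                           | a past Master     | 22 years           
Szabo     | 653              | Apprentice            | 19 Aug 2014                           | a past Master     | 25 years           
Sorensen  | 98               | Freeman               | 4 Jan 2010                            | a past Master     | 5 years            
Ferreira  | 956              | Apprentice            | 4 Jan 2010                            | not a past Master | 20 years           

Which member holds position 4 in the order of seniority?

Fontaine

By date of admission to current standing (earlier first): Haddad, Sorensen and Ferreira (each 4 Jan 2010); then Fontaine, Mbeki, Szabo, Takahashi and Varga (each 19 Aug 2014).
Among Haddad, Sorensen and Ferreira, by standing in the guild: Haddad and Sorensen (Freeman) before Ferreira (Apprentice).
Haddad and Sorensen are each a past Master, so the next rule applies.
Among Haddad and Sorensen, alphabetically by surname: Haddad before Sorensen.
Fontaine, Mbeki, Szabo, Takahashi and Varga are each Apprentice, so the next rule applies.
Fontaine, Mbeki, Szabo, Takahashi and Varga are each a past Master, so the next rule applies.
Among Fontaine, Mbeki, Szabo, Takahashi and Varga, alphabetically by surname: Fontaine before Mbeki before Szabo before Takahashi before Varga.
Order: Haddad, Sorensen, Ferreira, Fontaine, Mbeki, Szabo, Takahashi, Varga.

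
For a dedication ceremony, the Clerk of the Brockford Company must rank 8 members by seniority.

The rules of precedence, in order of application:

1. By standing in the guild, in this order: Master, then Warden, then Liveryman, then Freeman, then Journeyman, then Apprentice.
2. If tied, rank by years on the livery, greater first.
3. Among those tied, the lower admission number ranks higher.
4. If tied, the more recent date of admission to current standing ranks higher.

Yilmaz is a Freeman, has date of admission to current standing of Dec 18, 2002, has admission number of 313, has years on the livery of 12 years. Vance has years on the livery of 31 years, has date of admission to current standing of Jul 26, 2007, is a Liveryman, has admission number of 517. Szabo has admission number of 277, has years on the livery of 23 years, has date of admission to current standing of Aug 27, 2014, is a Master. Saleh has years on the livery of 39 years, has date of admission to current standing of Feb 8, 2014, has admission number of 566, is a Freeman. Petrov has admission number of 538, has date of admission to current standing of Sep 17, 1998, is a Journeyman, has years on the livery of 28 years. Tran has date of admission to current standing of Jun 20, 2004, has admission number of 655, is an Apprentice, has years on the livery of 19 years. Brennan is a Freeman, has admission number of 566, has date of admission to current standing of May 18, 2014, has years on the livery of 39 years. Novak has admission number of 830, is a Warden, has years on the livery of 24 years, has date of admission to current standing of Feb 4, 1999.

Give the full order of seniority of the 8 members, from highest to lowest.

By standing in the guild: Szabo (Master); then Novak (Warden); then Vance (Liveryman); then Brennan, Saleh and Yilmaz (Freeman); then Petrov (Journeyman); then Tran (Apprentice).
Among Brennan, Saleh and Yilmaz, by years on the livery (higher first): Brennan and Saleh (39 years) before Yilmaz (12 years).
Brennan and Saleh both have admission number 566, so the next rule applies.
Among Brennan and Saleh, by date of admission to current standing (later first): Brennan (May 18, 2014) before Saleh (Feb 8, 2014).
Full order: Szabo, Novak, Vance, Brennan, Saleh, Yilmaz, Petrov, Tran.

Szabo, Novak, Vance, Brennan, Saleh, Yilmaz, Petrov, Tran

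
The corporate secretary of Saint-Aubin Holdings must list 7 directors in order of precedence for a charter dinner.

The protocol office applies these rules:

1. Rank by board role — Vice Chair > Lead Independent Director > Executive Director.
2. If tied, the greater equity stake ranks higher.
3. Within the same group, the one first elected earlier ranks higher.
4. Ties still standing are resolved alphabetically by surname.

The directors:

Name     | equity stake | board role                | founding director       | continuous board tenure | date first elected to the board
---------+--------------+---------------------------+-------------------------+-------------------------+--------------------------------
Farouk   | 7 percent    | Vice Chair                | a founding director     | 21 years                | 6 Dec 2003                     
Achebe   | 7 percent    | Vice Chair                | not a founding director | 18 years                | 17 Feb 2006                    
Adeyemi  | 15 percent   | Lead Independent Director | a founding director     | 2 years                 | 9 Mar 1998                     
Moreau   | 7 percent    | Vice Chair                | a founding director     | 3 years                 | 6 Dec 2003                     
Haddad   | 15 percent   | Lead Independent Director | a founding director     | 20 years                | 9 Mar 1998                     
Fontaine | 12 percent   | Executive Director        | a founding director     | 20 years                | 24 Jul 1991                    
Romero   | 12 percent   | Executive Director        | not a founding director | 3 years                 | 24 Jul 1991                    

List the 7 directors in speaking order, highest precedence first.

Farouk, Moreau, Achebe, Adeyemi, Haddad, Fontaine, Romero

By board role: Farouk, Moreau and Achebe (Vice Chair); then Adeyemi and Haddad (Lead Independent Director); then Fontaine and Romero (Executive Director).
Farouk, Moreau and Achebe all have equity stake 7 percent, so the next rule applies.
Among Farouk, Moreau and Achebe, by date first elected to the board (earlier first): Farouk and Moreau (6 Dec 2003) before Achebe (17 Feb 2006).
Among Farouk and Moreau, alphabetically by surname: Farouk before Moreau.
Adeyemi and Haddad both have equity stake 15 percent, so the next rule applies.
Adeyemi and Haddad both have date first elected to the board 9 Mar 1998, so the next rule applies.
Among Adeyemi and Haddad, alphabetically by surname: Adeyemi before Haddad.
Fontaine and Romero both have equity stake 12 percent, so the next rule applies.
Fontaine and Romero both have date first elected to the board 24 Jul 1991, so the next rule applies.
Among Fontaine and Romero, alphabetically by surname: Fontaine before Romero.
Full order: Farouk, Moreau, Achebe, Adeyemi, Haddad, Fontaine, Romero.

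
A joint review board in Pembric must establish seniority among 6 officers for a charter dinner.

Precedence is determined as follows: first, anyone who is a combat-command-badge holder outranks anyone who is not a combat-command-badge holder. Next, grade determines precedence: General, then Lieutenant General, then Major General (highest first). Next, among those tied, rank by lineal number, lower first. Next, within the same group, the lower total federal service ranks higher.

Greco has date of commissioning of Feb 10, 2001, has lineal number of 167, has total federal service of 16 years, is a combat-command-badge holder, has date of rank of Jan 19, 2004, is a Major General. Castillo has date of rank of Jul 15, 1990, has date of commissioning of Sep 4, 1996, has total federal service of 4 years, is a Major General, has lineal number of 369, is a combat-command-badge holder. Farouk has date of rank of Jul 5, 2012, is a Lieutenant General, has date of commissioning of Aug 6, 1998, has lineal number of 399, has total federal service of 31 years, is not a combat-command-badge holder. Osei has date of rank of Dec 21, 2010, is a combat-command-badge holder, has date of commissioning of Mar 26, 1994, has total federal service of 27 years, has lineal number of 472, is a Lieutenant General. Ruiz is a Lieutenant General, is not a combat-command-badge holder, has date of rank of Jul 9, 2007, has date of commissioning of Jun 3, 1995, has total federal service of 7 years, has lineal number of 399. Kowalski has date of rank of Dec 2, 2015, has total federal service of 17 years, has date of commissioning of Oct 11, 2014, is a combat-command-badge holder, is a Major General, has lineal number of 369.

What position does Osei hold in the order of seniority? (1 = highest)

1

By the first rule: Osei, Greco, Castillo and Kowalski (each a combat-command-badge holder); then Ruiz and Farouk (both not a combat-command-badge holder).
Among Osei, Greco, Castillo and Kowalski, by grade: Osei (Lieutenant General) before Greco, Castillo and Kowalski (Major General).
Among Greco, Castillo and Kowalski, by lineal number (lower first): Greco (167) before Castillo and Kowalski (369).
Among Castillo and Kowalski, by total federal service (lower first): Castillo (4 years) before Kowalski (17 years).
Ruiz and Farouk are each Lieutenant General, so the next rule applies.
Ruiz and Farouk both have lineal number 399, so the next rule applies.
Among Ruiz and Farouk, by total federal service (lower first): Ruiz (7 years) before Farouk (31 years).
Order: Osei, Greco, Castillo, Kowalski, Ruiz, Farouk. So position 1.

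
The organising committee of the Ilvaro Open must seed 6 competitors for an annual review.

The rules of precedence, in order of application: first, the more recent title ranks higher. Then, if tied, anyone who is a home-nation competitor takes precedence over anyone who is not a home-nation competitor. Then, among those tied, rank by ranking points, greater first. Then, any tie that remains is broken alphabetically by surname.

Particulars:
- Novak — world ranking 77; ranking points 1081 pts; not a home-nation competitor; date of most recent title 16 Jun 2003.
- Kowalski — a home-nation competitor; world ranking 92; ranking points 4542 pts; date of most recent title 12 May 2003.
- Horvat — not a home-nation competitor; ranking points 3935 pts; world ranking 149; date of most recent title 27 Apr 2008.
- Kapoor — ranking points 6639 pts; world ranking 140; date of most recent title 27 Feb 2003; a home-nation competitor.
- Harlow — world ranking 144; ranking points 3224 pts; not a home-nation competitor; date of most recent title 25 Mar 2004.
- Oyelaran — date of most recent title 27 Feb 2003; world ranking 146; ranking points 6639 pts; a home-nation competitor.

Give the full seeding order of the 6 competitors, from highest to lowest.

Horvat, Harlow, Novak, Kowalski, Kapoor, Oyelaran

By date of most recent title (later first): Horvat (27 Apr 2008); then Harlow (25 Mar 2004); then Novak (16 Jun 2003); then Kowalski (12 May 2003); then Kapoor and Oyelaran (both 27 Feb 2003).
Kapoor and Oyelaran are each a home-nation competitor, so the next rule applies.
Kapoor and Oyelaran both have ranking points 6639 pts, so the next rule applies.
Among Kapoor and Oyelaran, alphabetically by surname: Kapoor before Oyelaran.
Full order: Horvat, Harlow, Novak, Kowalski, Kapoor, Oyelaran.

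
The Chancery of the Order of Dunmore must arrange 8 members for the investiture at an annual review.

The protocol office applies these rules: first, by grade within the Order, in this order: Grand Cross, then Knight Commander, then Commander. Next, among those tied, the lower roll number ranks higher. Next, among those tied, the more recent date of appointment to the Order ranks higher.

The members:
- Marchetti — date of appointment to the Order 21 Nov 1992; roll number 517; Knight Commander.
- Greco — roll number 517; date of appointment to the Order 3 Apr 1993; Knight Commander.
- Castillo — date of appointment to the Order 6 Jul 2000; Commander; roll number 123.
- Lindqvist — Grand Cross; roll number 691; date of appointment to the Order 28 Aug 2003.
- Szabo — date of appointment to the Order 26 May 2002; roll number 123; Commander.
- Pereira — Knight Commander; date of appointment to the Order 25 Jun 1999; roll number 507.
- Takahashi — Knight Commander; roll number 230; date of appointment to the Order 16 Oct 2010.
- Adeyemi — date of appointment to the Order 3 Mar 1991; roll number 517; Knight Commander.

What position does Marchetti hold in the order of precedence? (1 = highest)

5

By grade within the Order: Lindqvist (Grand Cross); then Takahashi, Pereira, Greco, Marchetti and Adeyemi (Knight Commander); then Szabo and Castillo (Commander).
Among Takahashi, Pereira, Greco, Marchetti and Adeyemi, by roll number (lower first): Takahashi (230) before Pereira (507) before Greco, Marchetti and Adeyemi (517).
Among Greco, Marchetti and Adeyemi, by date of appointment to the Order (later first): Greco (3 Apr 1993) before Marchetti (21 Nov 1992) before Adeyemi (3 Mar 1991).
Szabo and Castillo both have roll number 123, so the next rule applies.
Among Szabo and Castillo, by date of appointment to the Order (later first): Szabo (26 May 2002) before Castillo (6 Jul 2000).
Order: Lindqvist, Takahashi, Pereira, Greco, Marchetti, Adeyemi, Szabo, Castillo. So position 5.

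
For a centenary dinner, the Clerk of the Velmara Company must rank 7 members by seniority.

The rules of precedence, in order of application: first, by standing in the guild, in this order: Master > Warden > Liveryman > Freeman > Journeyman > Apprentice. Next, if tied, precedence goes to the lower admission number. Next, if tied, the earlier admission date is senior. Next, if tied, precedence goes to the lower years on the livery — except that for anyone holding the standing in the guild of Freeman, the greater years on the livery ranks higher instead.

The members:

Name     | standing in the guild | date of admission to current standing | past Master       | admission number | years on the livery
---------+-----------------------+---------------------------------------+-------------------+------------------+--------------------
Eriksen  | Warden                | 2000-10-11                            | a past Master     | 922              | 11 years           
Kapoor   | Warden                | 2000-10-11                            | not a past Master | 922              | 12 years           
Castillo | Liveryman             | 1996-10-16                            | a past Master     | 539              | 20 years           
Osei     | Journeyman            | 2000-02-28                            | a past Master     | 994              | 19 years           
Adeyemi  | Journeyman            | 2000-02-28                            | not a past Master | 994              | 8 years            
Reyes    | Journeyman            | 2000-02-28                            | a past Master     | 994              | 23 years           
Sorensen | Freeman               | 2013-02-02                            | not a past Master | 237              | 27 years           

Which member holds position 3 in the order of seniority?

Castillo

By standing in the guild: Eriksen and Kapoor (Warden); then Castillo (Liveryman); then Sorensen (Freeman); then Adeyemi, Osei and Reyes (Journeyman).
Eriksen and Kapoor both have admission number 922, so the next rule applies.
Eriksen and Kapoor both have date of admission to current standing 2000-10-11, so the next rule applies.
Among Eriksen and Kapoor, by years on the livery (lower first): Eriksen (11 years) before Kapoor (12 years).
Adeyemi, Osei and Reyes all have admission number 994, so the next rule applies.
Adeyemi, Osei and Reyes all have date of admission to current standing 2000-02-28, so the next rule applies.
Among Adeyemi, Osei and Reyes, by years on the livery (lower first): Adeyemi (8 years) before Osei (19 years) before Reyes (23 years).
Order: Eriksen, Kapoor, Castillo, Sorensen, Adeyemi, Osei, Reyes.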